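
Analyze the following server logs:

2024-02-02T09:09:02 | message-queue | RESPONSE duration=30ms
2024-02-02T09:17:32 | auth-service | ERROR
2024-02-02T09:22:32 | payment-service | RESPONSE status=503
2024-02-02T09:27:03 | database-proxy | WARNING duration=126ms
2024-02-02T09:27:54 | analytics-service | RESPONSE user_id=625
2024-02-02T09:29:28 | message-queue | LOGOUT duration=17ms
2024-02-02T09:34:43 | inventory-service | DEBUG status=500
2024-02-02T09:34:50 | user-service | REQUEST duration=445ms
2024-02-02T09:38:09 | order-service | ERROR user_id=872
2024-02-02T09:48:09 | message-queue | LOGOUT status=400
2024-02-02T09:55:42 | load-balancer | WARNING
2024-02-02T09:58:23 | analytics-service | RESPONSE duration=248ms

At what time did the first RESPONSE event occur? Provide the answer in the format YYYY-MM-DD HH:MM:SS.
2024-02-02 09:09:02

To find the first event:

1. Filter for all RESPONSE events
2. Sort by timestamp
3. Select the first one
4. Timestamp: 2024-02-02 09:09:02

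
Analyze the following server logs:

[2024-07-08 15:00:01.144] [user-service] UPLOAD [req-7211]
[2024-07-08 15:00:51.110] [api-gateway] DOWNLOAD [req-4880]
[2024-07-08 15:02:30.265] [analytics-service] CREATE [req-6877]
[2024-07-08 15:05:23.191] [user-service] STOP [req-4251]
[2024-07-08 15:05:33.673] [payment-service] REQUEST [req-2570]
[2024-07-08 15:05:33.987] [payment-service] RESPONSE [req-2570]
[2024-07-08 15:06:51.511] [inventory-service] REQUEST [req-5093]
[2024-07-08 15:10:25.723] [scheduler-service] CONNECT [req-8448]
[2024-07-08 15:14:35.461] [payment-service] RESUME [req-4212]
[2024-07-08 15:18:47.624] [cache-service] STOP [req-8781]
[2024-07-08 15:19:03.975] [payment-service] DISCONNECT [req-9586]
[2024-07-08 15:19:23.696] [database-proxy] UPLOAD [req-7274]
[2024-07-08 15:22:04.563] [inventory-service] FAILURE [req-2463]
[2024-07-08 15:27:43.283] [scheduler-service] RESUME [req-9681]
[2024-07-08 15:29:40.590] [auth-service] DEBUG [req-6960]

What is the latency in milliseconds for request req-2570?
314

To calculate latency:

1. Find REQUEST with id req-2570: 2024-07-08 15:05:33.673
2. Find RESPONSE with id req-2570: 2024-07-08 15:05:33.987
3. Latency: 2024-07-08 15:05:33.987 - 2024-07-08 15:05:33.673 = 314ms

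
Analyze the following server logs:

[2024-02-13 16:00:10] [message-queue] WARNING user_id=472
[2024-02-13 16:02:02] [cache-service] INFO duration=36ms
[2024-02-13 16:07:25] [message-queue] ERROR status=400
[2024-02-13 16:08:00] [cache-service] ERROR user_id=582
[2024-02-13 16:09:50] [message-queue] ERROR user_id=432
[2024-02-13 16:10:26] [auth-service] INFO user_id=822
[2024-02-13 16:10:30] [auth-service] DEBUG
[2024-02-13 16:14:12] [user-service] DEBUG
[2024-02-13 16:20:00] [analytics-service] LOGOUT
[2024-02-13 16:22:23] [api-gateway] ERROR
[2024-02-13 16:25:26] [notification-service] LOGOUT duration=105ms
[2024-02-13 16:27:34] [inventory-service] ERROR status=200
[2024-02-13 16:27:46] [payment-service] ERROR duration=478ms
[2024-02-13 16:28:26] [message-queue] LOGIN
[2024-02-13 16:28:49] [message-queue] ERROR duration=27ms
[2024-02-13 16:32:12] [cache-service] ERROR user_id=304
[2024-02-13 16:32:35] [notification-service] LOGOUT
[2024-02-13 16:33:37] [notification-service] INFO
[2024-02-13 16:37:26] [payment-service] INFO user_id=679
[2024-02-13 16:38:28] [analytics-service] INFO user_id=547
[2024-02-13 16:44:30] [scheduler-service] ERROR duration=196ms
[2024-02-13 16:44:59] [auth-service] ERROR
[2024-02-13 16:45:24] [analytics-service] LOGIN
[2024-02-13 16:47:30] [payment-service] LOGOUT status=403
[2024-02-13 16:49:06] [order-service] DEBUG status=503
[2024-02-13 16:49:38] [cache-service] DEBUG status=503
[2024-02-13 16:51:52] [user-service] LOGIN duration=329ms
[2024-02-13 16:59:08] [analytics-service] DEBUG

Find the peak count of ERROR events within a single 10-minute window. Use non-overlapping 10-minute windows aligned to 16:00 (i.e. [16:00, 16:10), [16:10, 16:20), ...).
4

To find the burst window:

1. Divide the log period into non-overlapping 10-minute windows starting at 16:00
2. Count ERROR events in each window
3. Find the window with maximum count
4. Maximum events in a window: 4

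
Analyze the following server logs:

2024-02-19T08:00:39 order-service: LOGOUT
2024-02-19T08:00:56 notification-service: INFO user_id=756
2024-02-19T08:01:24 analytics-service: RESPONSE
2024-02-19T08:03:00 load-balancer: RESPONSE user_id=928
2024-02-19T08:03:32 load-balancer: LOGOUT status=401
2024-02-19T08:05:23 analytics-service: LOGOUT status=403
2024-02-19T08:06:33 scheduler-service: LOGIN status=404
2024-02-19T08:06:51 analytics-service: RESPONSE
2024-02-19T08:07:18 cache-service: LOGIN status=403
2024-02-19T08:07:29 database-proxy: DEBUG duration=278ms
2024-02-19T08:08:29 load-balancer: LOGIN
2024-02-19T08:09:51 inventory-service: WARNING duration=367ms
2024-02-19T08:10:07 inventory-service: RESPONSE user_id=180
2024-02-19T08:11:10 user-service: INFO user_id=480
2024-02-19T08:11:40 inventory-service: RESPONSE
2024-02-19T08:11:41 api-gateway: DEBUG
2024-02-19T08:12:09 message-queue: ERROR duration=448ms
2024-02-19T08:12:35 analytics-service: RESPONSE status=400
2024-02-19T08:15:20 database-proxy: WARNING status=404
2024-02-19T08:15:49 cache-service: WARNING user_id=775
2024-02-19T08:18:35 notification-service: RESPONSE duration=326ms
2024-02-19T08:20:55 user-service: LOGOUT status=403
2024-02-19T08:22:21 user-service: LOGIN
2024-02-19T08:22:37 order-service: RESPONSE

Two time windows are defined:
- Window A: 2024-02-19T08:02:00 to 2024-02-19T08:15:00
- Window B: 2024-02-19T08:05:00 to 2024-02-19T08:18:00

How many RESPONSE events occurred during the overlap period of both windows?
4

To find overlap events:

1. Window A: 2024-02-19T08:02:00 to 2024-02-19T08:15:00
2. Window B: 2024-02-19T08:05:00 to 2024-02-19T08:18:00
3. Overlap period: 2024-02-19T08:05:00 to 2024-02-19T08:15:00
4. Count RESPONSE events in overlap: 4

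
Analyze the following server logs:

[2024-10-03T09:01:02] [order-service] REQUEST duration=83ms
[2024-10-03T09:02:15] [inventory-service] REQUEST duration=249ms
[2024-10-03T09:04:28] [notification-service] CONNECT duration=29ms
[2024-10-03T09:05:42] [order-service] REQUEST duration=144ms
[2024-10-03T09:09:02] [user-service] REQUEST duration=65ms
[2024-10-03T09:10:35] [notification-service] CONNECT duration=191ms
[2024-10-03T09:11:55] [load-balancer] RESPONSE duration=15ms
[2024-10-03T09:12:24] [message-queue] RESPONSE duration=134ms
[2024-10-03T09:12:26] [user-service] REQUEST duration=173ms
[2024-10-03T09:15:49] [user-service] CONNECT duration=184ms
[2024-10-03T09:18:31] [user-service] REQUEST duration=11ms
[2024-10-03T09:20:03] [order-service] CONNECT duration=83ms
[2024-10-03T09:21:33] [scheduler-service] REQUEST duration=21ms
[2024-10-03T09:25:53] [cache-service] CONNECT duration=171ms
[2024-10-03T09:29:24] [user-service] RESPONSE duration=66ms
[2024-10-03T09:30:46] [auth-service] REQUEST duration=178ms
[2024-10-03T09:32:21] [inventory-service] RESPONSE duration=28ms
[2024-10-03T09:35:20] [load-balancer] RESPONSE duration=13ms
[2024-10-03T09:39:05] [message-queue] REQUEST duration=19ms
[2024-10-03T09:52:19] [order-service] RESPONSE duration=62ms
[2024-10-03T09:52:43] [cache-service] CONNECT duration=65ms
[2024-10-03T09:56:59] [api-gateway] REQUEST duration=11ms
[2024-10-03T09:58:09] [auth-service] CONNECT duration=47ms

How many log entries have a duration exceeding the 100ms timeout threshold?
8

To count timeouts:

1. Threshold: 100ms
2. Extract duration from each log entry
3. Count entries where duration > 100
4. Timeout count: 8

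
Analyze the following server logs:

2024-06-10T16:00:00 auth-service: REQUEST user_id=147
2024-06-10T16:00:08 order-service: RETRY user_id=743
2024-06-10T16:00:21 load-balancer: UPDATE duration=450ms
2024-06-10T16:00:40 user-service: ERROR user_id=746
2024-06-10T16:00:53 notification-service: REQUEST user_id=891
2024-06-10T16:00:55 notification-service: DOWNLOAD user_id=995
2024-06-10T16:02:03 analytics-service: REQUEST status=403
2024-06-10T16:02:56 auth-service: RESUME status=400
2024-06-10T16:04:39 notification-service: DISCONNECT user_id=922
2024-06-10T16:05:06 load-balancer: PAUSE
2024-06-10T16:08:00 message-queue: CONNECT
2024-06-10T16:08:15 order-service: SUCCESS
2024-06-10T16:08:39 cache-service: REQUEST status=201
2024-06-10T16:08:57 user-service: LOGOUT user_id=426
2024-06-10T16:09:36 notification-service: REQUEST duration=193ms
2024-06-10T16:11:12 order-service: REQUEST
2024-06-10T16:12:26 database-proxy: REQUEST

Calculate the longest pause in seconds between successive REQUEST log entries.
396

To find the longest gap:

1. Extract all REQUEST events in chronological order
2. Calculate time differences between consecutive events
3. Find the maximum difference
4. Longest gap: 396 seconds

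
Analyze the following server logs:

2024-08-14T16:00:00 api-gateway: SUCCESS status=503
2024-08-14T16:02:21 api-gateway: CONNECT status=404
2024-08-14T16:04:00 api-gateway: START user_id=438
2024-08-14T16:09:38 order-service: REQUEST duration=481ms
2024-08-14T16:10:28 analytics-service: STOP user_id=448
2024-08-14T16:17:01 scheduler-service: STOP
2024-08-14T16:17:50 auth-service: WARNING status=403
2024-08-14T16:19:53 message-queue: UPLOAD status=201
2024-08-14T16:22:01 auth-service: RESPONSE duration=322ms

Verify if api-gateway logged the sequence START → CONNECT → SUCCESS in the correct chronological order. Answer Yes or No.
No

To verify sequence order:

1. Find all events in sequence START → CONNECT → SUCCESS for api-gateway
2. Extract their timestamps
3. Check if timestamps are in ascending order
4. Result: No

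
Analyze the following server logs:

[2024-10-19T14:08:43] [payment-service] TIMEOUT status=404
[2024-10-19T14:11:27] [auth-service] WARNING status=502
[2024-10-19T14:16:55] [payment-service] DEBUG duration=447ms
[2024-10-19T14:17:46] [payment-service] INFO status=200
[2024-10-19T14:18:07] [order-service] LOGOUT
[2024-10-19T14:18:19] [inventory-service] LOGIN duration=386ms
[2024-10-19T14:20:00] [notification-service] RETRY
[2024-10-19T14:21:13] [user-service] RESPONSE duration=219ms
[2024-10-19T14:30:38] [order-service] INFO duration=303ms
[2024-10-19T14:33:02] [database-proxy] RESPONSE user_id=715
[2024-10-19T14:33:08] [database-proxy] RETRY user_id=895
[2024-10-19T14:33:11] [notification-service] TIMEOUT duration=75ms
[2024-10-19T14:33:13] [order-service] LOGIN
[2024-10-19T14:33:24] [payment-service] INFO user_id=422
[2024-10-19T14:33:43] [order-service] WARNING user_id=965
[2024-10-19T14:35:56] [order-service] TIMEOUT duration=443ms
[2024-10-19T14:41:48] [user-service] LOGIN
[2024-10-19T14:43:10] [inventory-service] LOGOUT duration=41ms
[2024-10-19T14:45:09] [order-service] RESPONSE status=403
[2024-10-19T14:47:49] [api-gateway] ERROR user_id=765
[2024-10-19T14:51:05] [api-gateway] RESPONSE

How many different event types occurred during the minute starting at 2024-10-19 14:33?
6

To count unique event types:

1. Filter events in the minute starting at 2024-10-19 14:33
2. Extract event types from matching entries
3. Count unique types: 6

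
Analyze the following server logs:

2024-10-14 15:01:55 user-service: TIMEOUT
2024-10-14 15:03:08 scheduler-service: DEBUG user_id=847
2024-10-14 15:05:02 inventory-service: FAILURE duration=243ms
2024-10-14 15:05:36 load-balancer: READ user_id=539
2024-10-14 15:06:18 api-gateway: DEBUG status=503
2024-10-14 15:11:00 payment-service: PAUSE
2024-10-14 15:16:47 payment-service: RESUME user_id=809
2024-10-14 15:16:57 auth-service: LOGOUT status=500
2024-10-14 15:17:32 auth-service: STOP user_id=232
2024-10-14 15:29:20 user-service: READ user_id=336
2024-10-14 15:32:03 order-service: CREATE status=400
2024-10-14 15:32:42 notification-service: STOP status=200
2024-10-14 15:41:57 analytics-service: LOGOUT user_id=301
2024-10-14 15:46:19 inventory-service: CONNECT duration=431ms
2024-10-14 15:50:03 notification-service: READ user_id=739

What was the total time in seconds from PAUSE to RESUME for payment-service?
347

To calculate state duration:

1. Find PAUSE event for payment-service: 2024-10-14 15:11:00
2. Find RESUME event for payment-service: 2024-10-14 15:16:47
3. Calculate duration: 2024-10-14 15:16:47 - 2024-10-14 15:11:00 = 347 seconds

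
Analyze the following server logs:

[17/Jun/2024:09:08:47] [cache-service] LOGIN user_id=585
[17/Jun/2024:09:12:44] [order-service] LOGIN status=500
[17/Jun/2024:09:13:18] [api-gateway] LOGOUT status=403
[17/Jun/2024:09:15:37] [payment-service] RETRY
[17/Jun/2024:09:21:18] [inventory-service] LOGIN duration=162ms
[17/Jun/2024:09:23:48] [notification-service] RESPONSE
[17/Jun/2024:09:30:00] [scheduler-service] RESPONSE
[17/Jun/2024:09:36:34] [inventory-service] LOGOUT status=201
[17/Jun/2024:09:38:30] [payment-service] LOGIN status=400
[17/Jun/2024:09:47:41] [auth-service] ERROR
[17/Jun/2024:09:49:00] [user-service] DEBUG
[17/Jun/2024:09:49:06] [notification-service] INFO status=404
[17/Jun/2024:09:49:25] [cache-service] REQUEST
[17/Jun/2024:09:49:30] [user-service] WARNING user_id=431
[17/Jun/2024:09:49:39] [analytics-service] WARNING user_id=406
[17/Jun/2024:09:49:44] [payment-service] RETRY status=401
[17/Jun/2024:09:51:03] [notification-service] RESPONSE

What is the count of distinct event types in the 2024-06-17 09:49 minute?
5

To count unique event types:

1. Filter events in the minute starting at 2024-06-17 09:49
2. Extract event types from matching entries
3. Count unique types: 5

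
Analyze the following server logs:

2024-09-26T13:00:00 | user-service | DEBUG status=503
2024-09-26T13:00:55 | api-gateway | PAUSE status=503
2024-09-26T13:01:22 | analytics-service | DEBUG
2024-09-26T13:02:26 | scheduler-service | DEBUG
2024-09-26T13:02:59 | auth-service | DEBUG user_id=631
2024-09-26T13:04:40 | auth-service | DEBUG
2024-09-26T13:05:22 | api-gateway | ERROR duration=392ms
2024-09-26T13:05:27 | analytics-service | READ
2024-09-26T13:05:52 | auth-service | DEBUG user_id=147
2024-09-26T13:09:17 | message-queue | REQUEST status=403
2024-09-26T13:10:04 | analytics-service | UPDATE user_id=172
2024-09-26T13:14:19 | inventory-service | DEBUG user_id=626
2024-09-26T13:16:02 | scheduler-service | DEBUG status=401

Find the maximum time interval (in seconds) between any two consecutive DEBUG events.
507

To find the longest gap:

1. Extract all DEBUG events in chronological order
2. Calculate time differences between consecutive events
3. Find the maximum difference
4. Longest gap: 507 seconds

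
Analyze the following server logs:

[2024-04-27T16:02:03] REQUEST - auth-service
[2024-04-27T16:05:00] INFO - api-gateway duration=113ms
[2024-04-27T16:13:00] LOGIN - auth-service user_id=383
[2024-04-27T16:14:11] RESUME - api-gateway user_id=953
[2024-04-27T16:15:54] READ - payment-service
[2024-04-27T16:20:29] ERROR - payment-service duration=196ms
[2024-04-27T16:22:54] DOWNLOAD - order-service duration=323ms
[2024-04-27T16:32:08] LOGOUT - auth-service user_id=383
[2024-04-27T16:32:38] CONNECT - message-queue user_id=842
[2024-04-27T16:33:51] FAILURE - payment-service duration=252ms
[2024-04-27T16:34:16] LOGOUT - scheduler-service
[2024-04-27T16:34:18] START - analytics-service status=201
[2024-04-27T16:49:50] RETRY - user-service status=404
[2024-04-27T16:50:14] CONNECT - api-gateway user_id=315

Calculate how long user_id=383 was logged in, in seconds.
1148

To calculate session duration:

1. Find LOGIN event for user_id=383: 2024-04-27T16:13:00
2. Find LOGOUT event for user_id=383: 2024-04-27T16:32:08
3. Session duration: 2024-04-27T16:32:08 - 2024-04-27T16:13:00 = 1148 seconds (19 minutes)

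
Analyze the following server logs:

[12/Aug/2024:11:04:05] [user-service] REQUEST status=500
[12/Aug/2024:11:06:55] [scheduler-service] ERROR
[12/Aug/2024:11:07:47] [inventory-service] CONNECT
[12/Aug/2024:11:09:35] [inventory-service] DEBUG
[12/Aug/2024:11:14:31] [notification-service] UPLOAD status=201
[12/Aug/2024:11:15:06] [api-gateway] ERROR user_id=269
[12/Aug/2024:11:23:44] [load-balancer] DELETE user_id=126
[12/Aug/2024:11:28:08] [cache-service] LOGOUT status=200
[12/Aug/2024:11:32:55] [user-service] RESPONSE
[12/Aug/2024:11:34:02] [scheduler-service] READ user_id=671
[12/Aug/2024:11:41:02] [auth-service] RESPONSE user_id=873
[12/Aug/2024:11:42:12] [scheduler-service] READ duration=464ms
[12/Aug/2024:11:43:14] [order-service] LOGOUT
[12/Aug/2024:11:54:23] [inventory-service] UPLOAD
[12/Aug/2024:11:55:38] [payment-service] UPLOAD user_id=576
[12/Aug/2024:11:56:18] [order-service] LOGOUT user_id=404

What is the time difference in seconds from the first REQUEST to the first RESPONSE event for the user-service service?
1730

To find the time between events:

1. Locate the first REQUEST event for user-service: 12/Aug/2024:11:04:05
2. Locate the first RESPONSE event for user-service: 12/Aug/2024:11:32:55
3. Calculate the difference: 12/Aug/2024:11:32:55 - 12/Aug/2024:11:04:05 = 1730 seconds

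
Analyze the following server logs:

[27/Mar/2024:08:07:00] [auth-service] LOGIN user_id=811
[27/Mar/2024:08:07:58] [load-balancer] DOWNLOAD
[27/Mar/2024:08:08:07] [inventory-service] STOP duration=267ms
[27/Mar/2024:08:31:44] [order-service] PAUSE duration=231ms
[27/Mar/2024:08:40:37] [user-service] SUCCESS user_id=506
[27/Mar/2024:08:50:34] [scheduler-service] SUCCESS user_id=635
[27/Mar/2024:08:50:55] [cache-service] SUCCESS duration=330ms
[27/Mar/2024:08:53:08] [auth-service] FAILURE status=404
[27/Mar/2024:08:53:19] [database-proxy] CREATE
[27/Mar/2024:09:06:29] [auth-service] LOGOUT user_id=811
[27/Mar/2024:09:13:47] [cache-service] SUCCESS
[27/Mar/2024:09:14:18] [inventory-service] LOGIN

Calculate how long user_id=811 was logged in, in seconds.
3569

To calculate session duration:

1. Find LOGIN event for user_id=811: 27/Mar/2024:08:07:00
2. Find LOGOUT event for user_id=811: 27/Mar/2024:09:06:29
3. Session duration: 27/Mar/2024:09:06:29 - 27/Mar/2024:08:07:00 = 3569 seconds (59 minutes)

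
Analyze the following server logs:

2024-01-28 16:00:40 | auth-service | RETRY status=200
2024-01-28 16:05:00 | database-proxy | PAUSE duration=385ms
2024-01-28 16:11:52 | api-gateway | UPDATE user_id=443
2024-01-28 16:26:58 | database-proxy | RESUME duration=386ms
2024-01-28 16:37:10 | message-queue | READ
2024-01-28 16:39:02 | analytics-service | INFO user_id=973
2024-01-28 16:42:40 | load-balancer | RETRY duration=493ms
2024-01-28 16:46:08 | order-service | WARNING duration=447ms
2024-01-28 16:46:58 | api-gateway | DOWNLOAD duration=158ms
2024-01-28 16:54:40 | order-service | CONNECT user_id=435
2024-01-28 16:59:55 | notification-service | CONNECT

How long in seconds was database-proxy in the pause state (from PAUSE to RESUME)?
1318

To calculate state duration:

1. Find PAUSE event for database-proxy: 2024-01-28 16:05:00
2. Find RESUME event for database-proxy: 2024-01-28 16:26:58
3. Calculate duration: 2024-01-28 16:26:58 - 2024-01-28 16:05:00 = 1318 seconds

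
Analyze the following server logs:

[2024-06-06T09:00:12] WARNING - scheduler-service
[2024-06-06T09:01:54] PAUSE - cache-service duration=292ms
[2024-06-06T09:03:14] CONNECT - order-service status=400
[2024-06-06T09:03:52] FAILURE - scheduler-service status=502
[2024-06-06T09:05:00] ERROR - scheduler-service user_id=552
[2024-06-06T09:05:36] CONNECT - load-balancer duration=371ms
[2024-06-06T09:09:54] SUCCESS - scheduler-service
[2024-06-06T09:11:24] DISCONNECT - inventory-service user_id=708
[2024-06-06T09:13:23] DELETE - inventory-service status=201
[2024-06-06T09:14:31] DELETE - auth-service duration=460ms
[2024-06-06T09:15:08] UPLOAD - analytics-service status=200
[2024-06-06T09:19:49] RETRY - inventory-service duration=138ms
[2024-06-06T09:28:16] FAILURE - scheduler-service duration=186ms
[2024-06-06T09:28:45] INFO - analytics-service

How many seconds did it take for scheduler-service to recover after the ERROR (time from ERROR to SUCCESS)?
294

To calculate recovery time:

1. Find ERROR event for scheduler-service: 2024-06-06T09:05:00
2. Find next SUCCESS event for scheduler-service: 2024-06-06T09:09:54
3. Recovery time: 2024-06-06T09:09:54 - 2024-06-06T09:05:00 = 294 seconds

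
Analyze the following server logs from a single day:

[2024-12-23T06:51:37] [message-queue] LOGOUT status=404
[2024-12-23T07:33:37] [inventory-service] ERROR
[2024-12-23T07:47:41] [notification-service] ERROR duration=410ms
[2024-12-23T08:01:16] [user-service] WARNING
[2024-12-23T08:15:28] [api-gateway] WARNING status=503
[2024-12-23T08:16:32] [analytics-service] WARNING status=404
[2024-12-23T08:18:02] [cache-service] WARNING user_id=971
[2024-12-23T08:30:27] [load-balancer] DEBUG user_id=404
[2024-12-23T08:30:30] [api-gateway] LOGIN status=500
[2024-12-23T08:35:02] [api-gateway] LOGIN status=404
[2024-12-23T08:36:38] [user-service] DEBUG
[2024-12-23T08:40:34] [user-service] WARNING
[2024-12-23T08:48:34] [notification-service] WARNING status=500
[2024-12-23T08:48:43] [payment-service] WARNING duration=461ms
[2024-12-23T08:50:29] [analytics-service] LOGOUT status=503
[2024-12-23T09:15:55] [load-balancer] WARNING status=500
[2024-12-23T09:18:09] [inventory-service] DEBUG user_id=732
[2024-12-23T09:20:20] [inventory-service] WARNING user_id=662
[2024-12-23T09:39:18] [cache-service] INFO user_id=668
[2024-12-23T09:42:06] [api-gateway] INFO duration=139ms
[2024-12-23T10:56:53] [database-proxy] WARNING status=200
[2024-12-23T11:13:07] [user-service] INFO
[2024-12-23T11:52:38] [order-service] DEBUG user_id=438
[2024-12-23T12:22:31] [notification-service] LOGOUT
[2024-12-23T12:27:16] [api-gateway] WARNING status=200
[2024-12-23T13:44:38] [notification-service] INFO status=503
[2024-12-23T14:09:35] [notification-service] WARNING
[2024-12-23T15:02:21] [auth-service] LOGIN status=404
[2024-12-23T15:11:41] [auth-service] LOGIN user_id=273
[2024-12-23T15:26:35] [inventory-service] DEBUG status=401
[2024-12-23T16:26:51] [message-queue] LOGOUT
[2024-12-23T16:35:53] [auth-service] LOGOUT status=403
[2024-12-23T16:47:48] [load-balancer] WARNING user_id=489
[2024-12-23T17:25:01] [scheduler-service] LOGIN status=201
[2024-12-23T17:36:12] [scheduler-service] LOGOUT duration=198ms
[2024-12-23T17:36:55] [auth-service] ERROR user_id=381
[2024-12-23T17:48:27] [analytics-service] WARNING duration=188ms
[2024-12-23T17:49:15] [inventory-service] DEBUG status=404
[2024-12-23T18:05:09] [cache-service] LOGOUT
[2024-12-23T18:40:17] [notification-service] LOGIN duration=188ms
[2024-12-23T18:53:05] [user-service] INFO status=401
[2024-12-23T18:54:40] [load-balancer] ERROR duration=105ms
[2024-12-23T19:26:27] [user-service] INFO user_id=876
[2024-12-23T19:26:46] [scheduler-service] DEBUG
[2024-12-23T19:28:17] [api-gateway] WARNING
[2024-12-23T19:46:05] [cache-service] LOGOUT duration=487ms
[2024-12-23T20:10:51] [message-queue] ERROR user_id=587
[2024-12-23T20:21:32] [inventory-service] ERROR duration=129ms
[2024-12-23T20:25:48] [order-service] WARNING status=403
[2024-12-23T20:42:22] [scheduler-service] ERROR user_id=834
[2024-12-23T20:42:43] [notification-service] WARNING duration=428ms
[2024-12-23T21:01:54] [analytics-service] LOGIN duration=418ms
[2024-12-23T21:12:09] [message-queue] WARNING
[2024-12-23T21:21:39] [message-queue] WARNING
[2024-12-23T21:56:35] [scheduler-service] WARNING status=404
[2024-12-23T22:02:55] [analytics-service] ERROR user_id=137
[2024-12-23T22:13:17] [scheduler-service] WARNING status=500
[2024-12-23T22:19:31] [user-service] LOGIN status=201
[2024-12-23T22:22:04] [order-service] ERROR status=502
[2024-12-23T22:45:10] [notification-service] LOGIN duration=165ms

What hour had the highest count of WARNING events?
8

To find the peak hour:

1. Group all WARNING events by hour
2. Count events in each hour
3. Find hour with maximum count
4. Peak hour: 8 (with 7 events)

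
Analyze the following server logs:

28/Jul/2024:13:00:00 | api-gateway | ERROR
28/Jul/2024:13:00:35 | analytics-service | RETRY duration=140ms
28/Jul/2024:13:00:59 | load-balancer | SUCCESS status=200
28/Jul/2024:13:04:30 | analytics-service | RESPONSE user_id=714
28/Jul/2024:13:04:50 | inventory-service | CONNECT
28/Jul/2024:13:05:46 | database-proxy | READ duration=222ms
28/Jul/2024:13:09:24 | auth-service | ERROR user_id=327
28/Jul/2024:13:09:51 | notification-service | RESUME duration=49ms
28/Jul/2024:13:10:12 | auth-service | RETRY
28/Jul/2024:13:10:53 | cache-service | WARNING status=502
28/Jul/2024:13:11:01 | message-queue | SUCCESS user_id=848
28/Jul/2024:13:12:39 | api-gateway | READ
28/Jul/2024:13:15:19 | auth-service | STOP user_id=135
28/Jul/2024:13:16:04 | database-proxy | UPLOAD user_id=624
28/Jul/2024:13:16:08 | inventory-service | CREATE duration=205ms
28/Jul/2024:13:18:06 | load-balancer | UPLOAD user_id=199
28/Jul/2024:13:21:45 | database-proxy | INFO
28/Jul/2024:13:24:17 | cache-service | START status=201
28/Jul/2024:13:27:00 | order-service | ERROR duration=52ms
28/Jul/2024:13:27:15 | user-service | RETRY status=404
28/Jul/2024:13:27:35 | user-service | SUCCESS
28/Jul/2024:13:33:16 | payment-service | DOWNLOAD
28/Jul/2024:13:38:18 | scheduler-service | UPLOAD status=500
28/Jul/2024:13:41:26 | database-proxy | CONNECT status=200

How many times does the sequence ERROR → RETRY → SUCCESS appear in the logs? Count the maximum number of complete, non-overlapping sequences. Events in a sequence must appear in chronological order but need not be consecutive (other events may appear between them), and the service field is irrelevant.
3

To count sequences:

1. Look for pattern: ERROR → RETRY → SUCCESS
2. Greedily scan the log in chronological order, matching each sequence element in turn (ignoring service)
3. Each time the full pattern completes, increment the count and restart matching from the next event
4. Complete non-overlapping sequences found: 3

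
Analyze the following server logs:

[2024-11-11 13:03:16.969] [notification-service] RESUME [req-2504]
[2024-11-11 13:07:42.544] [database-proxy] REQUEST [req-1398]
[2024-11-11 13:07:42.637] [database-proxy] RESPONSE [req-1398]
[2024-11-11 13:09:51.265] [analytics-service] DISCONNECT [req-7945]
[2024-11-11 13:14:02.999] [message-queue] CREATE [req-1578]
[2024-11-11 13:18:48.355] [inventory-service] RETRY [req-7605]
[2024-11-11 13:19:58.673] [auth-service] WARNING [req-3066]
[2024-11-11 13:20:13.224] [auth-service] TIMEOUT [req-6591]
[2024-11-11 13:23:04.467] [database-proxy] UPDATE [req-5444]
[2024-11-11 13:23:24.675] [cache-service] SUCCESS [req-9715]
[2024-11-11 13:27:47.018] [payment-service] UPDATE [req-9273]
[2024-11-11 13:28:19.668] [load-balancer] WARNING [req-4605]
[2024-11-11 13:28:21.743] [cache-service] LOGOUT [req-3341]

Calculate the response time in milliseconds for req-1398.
93

To calculate latency:

1. Find REQUEST with id req-1398: 2024-11-11 13:07:42.544
2. Find RESPONSE with id req-1398: 2024-11-11 13:07:42.637
3. Latency: 2024-11-11 13:07:42.637 - 2024-11-11 13:07:42.544 = 93ms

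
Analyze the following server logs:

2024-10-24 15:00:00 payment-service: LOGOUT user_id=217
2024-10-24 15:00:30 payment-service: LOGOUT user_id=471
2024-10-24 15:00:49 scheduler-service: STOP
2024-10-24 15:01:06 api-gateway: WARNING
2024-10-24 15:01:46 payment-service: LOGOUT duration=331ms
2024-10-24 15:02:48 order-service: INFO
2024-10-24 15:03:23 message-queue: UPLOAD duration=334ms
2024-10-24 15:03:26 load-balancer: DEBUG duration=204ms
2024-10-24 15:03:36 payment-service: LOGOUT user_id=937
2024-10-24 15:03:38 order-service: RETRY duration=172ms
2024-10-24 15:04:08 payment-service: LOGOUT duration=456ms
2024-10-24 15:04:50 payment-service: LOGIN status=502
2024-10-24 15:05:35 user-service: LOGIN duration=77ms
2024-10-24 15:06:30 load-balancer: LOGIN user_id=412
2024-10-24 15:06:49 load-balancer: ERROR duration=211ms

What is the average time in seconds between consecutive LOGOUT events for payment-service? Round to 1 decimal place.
62.0

To calculate average interval:

1. Find all LOGOUT events for payment-service in order
2. Calculate time gaps between consecutive events
3. Compute mean of gaps: 248 / 4 = 62.0 seconds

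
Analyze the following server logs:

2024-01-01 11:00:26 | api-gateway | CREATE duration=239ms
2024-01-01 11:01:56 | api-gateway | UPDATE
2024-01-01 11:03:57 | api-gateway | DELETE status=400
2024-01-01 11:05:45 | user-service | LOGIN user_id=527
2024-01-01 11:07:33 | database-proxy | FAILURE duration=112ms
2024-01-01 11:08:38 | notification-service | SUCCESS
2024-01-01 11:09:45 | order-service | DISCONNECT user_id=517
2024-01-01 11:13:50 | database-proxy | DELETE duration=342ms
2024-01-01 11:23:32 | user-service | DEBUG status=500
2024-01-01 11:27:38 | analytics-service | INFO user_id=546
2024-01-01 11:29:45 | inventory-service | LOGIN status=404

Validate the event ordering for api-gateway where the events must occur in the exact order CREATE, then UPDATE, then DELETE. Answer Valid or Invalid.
Valid

To validate ordering:

1. Required order: CREATE → UPDATE → DELETE
2. Rule: the events must occur in the exact order CREATE, then UPDATE, then DELETE
3. Check actual order of events for api-gateway
4. Result: Valid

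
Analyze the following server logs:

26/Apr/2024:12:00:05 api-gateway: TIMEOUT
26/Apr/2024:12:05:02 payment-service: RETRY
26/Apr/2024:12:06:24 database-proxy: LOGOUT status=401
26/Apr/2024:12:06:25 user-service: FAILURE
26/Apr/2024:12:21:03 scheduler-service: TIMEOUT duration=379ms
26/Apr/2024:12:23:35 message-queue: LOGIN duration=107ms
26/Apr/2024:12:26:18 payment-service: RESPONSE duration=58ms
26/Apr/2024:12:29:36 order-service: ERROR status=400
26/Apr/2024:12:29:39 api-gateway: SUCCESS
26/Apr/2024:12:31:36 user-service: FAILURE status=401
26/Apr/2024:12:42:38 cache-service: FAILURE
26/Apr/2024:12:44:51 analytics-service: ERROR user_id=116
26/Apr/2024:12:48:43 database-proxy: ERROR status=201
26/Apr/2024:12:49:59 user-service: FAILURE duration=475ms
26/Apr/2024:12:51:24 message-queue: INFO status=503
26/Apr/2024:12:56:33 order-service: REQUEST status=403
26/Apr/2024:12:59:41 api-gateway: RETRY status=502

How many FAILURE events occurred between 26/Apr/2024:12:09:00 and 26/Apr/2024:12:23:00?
0

To count events in the time window:

1. Window boundaries: 26/Apr/2024:12:09:00 to 26/Apr/2024:12:23:00
2. Filter for FAILURE events within this window
3. Count matching events: 0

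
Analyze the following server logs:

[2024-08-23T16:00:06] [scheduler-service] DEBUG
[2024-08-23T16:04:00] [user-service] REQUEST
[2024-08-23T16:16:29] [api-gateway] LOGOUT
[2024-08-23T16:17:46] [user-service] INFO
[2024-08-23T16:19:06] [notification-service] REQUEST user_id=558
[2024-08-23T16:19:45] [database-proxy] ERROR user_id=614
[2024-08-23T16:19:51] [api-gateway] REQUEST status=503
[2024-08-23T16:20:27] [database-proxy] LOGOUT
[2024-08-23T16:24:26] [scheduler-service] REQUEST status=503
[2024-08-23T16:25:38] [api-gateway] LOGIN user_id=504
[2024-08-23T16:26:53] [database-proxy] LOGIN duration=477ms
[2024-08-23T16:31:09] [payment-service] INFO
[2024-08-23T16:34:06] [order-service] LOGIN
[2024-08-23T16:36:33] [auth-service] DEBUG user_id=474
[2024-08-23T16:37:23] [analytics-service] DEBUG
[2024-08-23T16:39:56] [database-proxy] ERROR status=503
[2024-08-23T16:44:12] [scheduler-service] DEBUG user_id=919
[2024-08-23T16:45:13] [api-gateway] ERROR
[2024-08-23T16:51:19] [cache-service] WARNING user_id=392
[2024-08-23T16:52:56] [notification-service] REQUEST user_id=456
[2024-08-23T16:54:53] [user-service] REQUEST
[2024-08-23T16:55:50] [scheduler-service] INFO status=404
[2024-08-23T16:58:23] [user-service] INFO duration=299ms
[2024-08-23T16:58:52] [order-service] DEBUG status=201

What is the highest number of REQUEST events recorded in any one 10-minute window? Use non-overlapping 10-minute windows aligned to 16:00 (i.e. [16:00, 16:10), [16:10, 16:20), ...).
2

To find the burst window:

1. Divide the log period into non-overlapping 10-minute windows starting at 16:00
2. Count REQUEST events in each window
3. Find the window with maximum count
4. Maximum events in a window: 2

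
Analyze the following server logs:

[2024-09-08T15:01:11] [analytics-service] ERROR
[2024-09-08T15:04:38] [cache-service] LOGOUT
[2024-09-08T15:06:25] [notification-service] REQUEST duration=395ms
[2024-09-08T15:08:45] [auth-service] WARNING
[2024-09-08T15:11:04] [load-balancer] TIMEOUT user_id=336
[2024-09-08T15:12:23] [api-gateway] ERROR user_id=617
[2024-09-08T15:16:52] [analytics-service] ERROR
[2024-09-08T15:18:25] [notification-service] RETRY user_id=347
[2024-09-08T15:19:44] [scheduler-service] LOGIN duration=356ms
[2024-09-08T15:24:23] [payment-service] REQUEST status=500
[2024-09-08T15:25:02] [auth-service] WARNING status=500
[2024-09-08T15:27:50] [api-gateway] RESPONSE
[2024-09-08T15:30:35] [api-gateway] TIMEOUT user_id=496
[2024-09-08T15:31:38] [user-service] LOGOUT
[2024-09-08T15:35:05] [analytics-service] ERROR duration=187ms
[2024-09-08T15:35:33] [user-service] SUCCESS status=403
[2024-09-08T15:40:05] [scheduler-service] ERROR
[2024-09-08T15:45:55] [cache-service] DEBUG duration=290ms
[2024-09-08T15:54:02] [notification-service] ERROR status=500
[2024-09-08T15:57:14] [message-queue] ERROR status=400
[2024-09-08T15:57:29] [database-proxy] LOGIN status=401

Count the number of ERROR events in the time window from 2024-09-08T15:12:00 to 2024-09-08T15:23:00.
2

To count events in the time window:

1. Window boundaries: 2024-09-08T15:12:00 to 2024-09-08T15:23:00
2. Filter for ERROR events within this window
3. Count matching events: 2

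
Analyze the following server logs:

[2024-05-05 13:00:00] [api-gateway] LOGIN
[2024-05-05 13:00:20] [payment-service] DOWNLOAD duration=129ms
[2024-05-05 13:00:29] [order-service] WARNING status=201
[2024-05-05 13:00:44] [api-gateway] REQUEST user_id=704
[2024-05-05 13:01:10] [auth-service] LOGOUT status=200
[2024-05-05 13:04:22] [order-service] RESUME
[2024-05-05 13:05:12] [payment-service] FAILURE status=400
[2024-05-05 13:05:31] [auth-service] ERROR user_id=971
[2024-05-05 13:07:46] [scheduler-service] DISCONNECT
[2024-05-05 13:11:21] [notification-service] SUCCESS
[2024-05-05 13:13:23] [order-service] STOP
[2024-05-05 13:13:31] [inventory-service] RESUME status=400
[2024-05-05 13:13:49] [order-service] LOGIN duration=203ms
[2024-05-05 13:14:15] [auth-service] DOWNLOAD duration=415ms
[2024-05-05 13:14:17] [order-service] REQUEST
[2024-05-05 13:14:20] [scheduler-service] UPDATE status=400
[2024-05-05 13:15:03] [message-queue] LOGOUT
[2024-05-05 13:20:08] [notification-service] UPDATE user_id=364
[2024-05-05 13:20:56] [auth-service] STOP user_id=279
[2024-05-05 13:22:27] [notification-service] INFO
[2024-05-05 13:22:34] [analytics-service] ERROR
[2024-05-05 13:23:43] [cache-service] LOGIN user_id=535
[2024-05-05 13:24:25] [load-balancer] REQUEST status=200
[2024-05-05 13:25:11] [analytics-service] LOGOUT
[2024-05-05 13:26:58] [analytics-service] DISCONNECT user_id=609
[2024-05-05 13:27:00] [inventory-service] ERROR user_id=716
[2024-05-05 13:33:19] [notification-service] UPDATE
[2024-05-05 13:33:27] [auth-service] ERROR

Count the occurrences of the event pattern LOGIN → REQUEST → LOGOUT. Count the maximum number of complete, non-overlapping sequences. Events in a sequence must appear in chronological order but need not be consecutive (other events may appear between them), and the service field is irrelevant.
3

To count sequences:

1. Look for pattern: LOGIN → REQUEST → LOGOUT
2. Greedily scan the log in chronological order, matching each sequence element in turn (ignoring service)
3. Each time the full pattern completes, increment the count and restart matching from the next event
4. Complete non-overlapping sequences found: 3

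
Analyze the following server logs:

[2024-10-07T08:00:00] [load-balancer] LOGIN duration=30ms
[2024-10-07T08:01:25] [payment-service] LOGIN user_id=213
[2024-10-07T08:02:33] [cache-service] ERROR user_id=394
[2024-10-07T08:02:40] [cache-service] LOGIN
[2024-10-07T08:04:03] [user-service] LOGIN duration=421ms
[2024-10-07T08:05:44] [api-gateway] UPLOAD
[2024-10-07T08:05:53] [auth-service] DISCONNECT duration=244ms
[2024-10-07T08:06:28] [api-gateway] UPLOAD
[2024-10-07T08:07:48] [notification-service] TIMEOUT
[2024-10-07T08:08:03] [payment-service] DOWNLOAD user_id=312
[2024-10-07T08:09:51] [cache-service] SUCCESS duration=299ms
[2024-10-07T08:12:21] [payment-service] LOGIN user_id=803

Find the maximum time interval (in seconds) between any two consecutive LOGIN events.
498

To find the longest gap:

1. Extract all LOGIN events in chronological order
2. Calculate time differences between consecutive events
3. Find the maximum difference
4. Longest gap: 498 seconds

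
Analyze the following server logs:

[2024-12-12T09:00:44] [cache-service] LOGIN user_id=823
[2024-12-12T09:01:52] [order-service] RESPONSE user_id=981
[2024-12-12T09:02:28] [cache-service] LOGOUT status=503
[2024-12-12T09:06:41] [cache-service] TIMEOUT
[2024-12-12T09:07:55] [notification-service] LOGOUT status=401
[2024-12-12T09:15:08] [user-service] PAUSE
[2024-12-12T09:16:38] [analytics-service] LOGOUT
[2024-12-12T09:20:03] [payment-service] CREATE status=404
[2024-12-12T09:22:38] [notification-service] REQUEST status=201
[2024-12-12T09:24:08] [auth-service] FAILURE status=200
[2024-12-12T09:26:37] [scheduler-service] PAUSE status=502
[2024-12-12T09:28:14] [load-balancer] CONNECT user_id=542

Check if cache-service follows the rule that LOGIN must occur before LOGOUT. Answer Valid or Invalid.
Valid

To validate ordering:

1. Required order: LOGIN → LOGOUT
2. Rule: LOGIN must occur before LOGOUT
3. Check actual order of events for cache-service
4. Result: Valid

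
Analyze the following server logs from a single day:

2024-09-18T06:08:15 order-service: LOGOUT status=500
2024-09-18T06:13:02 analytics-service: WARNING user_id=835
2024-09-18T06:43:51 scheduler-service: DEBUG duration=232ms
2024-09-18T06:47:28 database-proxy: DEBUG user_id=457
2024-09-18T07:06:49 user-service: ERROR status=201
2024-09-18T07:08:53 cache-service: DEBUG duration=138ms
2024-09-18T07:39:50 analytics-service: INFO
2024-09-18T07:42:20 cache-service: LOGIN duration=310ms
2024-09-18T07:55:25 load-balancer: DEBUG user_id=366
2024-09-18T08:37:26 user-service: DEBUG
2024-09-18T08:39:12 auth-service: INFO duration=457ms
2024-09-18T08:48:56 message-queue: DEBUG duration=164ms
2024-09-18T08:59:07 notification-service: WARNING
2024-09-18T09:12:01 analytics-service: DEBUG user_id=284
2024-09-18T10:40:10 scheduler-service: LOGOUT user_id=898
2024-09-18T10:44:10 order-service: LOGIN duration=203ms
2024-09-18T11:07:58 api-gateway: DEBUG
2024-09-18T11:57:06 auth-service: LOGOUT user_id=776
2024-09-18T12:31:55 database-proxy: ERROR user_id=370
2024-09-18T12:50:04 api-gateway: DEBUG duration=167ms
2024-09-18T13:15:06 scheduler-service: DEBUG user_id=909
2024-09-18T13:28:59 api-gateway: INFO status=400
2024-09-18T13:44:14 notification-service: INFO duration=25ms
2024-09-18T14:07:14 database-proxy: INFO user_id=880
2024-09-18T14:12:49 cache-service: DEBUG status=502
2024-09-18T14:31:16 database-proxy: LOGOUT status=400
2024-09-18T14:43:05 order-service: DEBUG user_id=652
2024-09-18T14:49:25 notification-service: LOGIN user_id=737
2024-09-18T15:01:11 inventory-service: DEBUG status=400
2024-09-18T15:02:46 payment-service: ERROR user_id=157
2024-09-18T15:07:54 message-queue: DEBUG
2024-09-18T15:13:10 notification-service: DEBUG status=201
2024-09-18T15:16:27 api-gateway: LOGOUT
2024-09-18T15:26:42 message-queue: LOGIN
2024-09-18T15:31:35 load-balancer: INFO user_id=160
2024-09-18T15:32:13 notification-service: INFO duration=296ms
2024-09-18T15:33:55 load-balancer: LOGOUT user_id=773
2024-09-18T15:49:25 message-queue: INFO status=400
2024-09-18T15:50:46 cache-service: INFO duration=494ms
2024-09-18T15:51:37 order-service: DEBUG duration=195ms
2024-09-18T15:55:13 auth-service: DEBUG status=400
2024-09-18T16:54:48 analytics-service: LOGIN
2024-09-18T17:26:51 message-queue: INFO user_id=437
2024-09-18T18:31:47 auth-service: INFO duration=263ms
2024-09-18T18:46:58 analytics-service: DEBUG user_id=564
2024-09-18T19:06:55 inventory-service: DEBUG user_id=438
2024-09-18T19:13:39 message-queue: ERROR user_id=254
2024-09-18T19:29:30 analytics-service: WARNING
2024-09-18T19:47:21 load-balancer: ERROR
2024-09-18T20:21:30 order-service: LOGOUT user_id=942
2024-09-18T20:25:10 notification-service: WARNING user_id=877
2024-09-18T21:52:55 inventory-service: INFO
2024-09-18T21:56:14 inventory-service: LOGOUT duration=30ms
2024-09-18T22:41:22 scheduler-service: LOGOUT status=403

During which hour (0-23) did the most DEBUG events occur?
15

To find the peak hour:

1. Group all DEBUG events by hour
2. Count events in each hour
3. Find hour with maximum count
4. Peak hour: 15 (with 5 events)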